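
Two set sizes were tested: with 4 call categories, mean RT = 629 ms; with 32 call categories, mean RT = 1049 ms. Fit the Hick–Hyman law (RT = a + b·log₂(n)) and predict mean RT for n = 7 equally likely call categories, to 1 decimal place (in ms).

742.0 ms

RT is linear in log₂ n, so two points fix the line:
  b = (1049 − 629) / (log₂ 32 − log₂ 4) = 420 / (5 − 2) = 140.000 ms/bit
  a = 629 − 140.000 × 2 = 349.000 ms
Then RT(7) = 349.000 + 140.000 × log₂ 7 = 349.000 + 140.000 × 2.8074 ≈ 742.030 ms.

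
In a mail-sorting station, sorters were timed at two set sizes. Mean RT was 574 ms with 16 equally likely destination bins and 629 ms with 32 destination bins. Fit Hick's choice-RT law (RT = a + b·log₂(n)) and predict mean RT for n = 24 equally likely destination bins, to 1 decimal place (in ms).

Fit slope and intercept:
  b = (629 − 574) / (log₂ 32 − log₂ 16) = 55 / (5 − 4) = 55.000 ms/bit
  a = 574 − 55.000 × 4 = 354.000 ms
Then RT(24) = 354.000 + 55.000 × log₂ 24 = 354.000 + 55.000 × 4.5850 ≈ 606.173 ms.

606.2 ms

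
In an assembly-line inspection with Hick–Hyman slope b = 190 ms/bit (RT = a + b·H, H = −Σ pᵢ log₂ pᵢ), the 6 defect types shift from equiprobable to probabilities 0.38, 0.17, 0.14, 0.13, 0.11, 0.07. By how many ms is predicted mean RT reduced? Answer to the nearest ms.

Equiprobable entropy H₀ = log₂ 6 = 2.5850 bits.
Skewed entropy H = −Σ pᵢ log₂ pᵢ = 2.3636 bits.
ΔRT = b·(H₀ − H) = 190 × 0.2213 = 42.05 ms.

42 ms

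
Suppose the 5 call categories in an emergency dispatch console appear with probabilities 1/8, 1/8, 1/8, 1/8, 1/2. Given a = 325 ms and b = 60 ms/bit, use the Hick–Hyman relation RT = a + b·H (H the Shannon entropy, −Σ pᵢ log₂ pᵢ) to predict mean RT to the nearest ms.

Each term −pᵢ log₂ pᵢ: 0.125·3 + 0.125·3 + 0.125·3 + 0.125·3 + 0.5·1; summed, H = 2.000 bits.
Mean RT = a + bH = 325 + 60·2.000 = 445.00 ms.

445 ms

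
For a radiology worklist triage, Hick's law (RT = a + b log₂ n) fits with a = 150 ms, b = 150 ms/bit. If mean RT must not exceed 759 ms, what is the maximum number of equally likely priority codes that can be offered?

16

Set 150 + 150·log₂ n ≤ 759 → log₂ n ≤ (759 − 150)/150 = 4.0600.
So n ≤ 2^4.0600 = 16.679; the largest integer n is 16.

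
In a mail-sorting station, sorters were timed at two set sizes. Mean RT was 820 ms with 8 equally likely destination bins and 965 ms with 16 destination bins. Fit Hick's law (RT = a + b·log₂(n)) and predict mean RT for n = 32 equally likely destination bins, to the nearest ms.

Solve the two-equation system in a and b:
  b = (965 − 820) / (log₂ 16 − log₂ 8) = 145 / (4 − 3) = 145 ms/bit
  a = 820 − 145 × 3 = 385 ms
Then RT(32) = 385 + 145 × log₂ 32 = 385 + 145 × 5 ≈ 1110.000 ms.

1110 ms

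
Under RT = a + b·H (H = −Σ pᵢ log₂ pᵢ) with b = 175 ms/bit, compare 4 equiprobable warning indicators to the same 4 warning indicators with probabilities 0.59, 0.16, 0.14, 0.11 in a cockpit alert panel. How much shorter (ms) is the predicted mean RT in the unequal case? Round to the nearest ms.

67 ms

The RT saving is b·ΔH. Equiprobable H₀ = log₂(4) = 2.0000 bits; with the given probabilities H = 1.6195 bits.
b·(H₀ − H) = 175 × (2.0000 − 1.6195) = 66.58 ms.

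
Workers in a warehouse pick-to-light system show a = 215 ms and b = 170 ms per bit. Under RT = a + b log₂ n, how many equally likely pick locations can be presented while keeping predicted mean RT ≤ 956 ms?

20

170·log₂ n ≤ 956 − 215 = 741, giving log₂ n ≤ 4.3588 and n ≤ 20.518. The largest whole number is 20.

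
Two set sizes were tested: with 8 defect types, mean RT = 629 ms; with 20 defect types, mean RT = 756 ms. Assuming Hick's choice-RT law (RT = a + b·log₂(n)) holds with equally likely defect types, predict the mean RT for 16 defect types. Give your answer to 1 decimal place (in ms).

725.1 ms

Solve the two-equation system in a and b:
  b = (756 − 629) / (log₂ 20 − log₂ 8) = 127 / (4.3219 − 3) = 96.072 ms/bit
  a = 629 − 96.072 × 3 = 340.785 ms
Then RT(16) = 340.785 + 96.072 × log₂ 16 = 340.785 + 96.072 × 4 ≈ 725.072 ms.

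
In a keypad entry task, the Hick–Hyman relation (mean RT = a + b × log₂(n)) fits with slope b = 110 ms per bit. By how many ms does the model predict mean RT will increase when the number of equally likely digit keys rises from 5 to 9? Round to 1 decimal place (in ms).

93.3 ms

The intercept a cancels: ΔRT = b·(log₂ n₂ − log₂ n₁) = b·log₂(n₂/n₁).
log₂(9) − log₂(5) = 3.1699 − 2.3219 = 0.8480.
ΔRT = 110 × 0.8480 = 93.280 ms.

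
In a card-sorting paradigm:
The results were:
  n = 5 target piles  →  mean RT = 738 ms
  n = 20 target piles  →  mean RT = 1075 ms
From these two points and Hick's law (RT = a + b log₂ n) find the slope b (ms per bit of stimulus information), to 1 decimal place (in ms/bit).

168.5 ms/bit

The slope on a log₂ axis is (1075 − 738) / (4.3219 − 2.3219) = 168.500 ms/bit.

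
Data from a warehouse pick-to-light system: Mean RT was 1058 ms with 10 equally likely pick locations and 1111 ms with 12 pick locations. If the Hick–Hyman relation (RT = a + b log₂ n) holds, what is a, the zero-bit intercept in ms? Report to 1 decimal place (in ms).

388.6 ms

b = (RT₂ − RT₁)/(log₂ n₂ − log₂ n₁) = (1111 − 1058)/(3.5850 − 3.3219) = 201.495 ms/bit.
a = RT₁ − b·log₂ n₁ = 1058 − 201.495 × 3.3219 = 388.650 ms.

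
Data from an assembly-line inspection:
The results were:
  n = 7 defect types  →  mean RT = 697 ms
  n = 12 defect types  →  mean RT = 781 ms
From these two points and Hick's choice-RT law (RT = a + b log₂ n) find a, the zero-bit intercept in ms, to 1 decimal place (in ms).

b = (RT₂ − RT₁)/(log₂ n₂ − log₂ n₁) = (781 − 697)/(3.5850 − 2.8074) = 108.024 ms/bit.
Intercept: a = 697 − 108.024·log₂(7) = 393.739 ms.

393.7 ms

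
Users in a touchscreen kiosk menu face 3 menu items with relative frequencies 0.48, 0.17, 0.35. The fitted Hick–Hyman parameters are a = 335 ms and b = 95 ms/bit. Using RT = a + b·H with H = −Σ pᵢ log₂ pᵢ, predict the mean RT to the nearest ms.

Entropy contributions −pᵢ log₂ pᵢ: 0.5083, 0.4346, 0.5301; sum H = 1.4730 bits.
RT = a + bH = 335 + 95·1.4730 = 474.93 ms.

475 ms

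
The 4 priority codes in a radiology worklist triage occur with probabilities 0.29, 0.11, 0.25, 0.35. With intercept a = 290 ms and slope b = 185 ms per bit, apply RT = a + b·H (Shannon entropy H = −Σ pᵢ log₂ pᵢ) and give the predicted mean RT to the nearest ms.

Entropy contributions −pᵢ log₂ pᵢ: 0.5179, 0.3503, 0.5000, 0.5301; sum H = 1.8983 bits.
RT = a + bH = 290 + 185·1.8983 = 641.18 ms.

641 ms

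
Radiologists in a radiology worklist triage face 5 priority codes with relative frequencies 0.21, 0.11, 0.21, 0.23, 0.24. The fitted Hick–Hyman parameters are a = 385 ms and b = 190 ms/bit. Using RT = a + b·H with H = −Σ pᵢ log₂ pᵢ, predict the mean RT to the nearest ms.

818 ms

H = 0.21·log₂(1/0.21) + 0.11·log₂(1/0.11) + 0.21·log₂(1/0.21) + 0.23·log₂(1/0.23) + 0.24·log₂(1/0.24) = 2.2777 bits.
RT = 385 + 190 × 2.2777 = 817.77 ms.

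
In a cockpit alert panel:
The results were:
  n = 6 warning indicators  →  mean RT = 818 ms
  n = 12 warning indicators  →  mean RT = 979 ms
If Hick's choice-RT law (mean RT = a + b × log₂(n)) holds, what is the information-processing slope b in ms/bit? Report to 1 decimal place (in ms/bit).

161.0 ms/bit

b = (RT₂ − RT₁)/(log₂ n₂ − log₂ n₁) = (979 − 818)/(3.5850 − 2.5850) = 161.000 ms/bit.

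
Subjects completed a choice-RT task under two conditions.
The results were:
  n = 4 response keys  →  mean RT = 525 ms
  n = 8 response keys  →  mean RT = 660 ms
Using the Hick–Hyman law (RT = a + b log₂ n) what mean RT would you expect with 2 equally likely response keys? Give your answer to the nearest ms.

390 ms

Solve the two-equation system in a and b:
  b = (660 − 525) / (log₂ 8 − log₂ 4) = 135 / (3 − 2) = 135 ms/bit
  a = 525 − 135 × 2 = 255 ms
Then RT(2) = 255 + 135 × log₂ 2 = 255 + 135 × 1 ≈ 390.000 ms.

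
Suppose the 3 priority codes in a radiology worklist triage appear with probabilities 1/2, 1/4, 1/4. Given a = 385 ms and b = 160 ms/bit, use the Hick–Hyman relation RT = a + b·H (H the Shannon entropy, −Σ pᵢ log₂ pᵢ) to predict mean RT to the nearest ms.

625 ms

H = −Σ pᵢ log₂ pᵢ = 0.5·1 + 0.25·2 + 0.25·2 = 1.500 bits.
RT = 385 + 160 × 1.500 = 625.00 ms.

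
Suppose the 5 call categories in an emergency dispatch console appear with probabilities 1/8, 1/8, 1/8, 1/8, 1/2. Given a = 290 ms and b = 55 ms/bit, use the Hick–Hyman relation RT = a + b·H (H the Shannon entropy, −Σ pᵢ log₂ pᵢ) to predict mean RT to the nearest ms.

400 ms

H = −Σ pᵢ log₂ pᵢ = 0.125·3 + 0.125·3 + 0.125·3 + 0.125·3 + 0.5·1 = 2.000 bits.
RT = 290 + 55 × 2.000 = 400.00 ms.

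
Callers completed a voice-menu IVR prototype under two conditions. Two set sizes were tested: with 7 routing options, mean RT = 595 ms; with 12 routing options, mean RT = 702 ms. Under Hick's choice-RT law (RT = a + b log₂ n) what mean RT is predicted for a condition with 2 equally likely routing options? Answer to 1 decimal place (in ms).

Solve the two-equation system in a and b:
  b = (702 − 595) / (log₂ 12 − log₂ 7) = 107 / (3.5850 − 2.8074) = 137.602 ms/bit
  a = 595 − 137.602 × 2.8074 = 208.704 ms
Then RT(2) = 208.704 + 137.602 × log₂ 2 = 208.704 + 137.602 × 1 ≈ 346.305 ms.

346.3 ms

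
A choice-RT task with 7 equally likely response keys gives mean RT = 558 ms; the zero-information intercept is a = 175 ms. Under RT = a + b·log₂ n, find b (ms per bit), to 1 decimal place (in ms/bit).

7 alternatives carry log₂ 7 = 2.8074 bits; the choice cost is 558 − 175 = 383 ms, so b = 383/2.8074 = 136.427 ms/bit.

136.4 ms/bit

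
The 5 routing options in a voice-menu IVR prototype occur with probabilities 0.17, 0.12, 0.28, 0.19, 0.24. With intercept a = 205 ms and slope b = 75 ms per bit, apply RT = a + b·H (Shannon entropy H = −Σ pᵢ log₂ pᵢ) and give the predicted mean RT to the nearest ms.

375 ms

H = 0.17·log₂(1/0.17) + 0.12·log₂(1/0.12) + 0.28·log₂(1/0.28) + 0.19·log₂(1/0.19) + 0.24·log₂(1/0.24) = 2.2652 bits.
RT = 205 + 75 × 2.2652 = 374.89 ms.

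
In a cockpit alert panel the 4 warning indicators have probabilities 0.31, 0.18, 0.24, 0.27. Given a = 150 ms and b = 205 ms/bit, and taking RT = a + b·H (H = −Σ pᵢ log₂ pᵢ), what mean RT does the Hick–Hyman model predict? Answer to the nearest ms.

555 ms

Entropy contributions −pᵢ log₂ pᵢ: 0.5238, 0.4453, 0.4941, 0.5100; sum H = 1.9733 bits.
RT = a + bH = 150 + 205·1.9733 = 554.52 ms.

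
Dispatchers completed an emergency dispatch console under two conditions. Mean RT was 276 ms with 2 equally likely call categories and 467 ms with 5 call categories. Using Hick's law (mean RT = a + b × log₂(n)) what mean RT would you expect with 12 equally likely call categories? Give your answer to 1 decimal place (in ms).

649.5 ms

RT is linear in log₂ n, so two points fix the line:
  b = (467 − 276) / (log₂ 5 − log₂ 2) = 191 / (2.3219 − 1) = 144.486 ms/bit
  a = 276 − 144.486 × 1 = 131.514 ms
Then RT(12) = 131.514 + 144.486 × log₂ 12 = 131.514 + 144.486 × 3.5850 ≈ 649.491 ms.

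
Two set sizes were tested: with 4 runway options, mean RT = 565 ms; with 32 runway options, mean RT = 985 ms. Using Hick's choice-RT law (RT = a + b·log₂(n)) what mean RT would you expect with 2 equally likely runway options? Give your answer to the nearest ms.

With log₂ n on the abscissa the relation is linear; from the two conditions:
  b = (985 − 565) / (log₂ 32 − log₂ 4) = 420 / (5 − 2) = 140 ms/bit
  a = 565 − 140 × 2 = 285 ms
Then RT(2) = 285 + 140 × log₂ 2 = 285 + 140 × 1 ≈ 425.000 ms.

425 ms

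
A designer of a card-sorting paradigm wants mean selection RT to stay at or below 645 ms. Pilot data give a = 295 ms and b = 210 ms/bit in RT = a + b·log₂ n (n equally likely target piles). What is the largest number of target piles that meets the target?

210·log₂ n ≤ 645 − 295 = 350, giving log₂ n ≤ 1.6667 and n ≤ 3.175. The largest whole number is 3.

3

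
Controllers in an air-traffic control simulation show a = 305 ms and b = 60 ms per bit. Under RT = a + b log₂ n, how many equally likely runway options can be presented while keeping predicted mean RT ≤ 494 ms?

60·log₂ n ≤ 494 − 305 = 189, giving log₂ n ≤ 3.1500 and n ≤ 8.877. The largest whole number is 8.

8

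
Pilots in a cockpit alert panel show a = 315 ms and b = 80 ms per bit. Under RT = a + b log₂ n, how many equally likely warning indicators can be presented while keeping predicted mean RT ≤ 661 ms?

20

Set 315 + 80·log₂ n ≤ 661 → log₂ n ≤ (661 − 315)/80 = 4.3250.
So n ≤ 2^4.3250 = 20.043; the largest integer n is 20.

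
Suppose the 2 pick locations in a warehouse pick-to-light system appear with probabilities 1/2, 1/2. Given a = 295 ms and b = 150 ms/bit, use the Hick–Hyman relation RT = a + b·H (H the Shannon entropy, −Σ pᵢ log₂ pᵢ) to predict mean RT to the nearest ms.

445 ms

H = −Σ pᵢ log₂ pᵢ = 0.5·1 + 0.5·1 = 1.000 bits.
RT = 295 + 150 × 1.000 = 445.00 ms.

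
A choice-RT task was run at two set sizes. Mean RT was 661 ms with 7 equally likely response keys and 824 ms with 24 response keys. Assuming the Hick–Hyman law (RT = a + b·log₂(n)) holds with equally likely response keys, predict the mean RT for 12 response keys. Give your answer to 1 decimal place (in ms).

Solve the two-equation system in a and b:
  b = (824 − 661) / (log₂ 24 − log₂ 7) = 163 / (4.5850 − 2.8074) = 91.696 ms/bit
  a = 661 − 91.696 × 2.8074 = 403.576 ms
Then RT(12) = 403.576 + 91.696 × log₂ 12 = 403.576 + 91.696 × 3.5850 ≈ 732.304 ms.

732.3 ms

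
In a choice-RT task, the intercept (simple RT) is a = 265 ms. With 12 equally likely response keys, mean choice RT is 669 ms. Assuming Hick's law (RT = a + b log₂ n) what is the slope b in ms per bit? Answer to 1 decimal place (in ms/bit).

log₂(12) = 3.5850 bits.
b = (RT − a)/log₂ n = (669 − 265) / 3.5850 = 112.693 ms/bit.

112.7 ms/bit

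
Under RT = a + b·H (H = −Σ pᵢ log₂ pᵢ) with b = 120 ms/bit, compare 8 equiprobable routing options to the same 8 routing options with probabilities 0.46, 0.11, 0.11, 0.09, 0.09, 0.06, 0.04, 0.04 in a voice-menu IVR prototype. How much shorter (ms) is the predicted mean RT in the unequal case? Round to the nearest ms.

Equiprobable entropy H₀ = log₂ 8 = 3.0000 bits.
Skewed entropy H = −Σ pᵢ log₂ pᵢ = 2.4563 bits.
ΔRT = b·(H₀ − H) = 120 × 0.5437 = 65.25 ms.

65 ms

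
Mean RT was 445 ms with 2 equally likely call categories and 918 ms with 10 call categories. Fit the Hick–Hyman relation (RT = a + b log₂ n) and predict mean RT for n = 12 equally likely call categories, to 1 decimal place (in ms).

Solve the two-equation system in a and b:
  b = (918 − 445) / (log₂ 10 − log₂ 2) = 473 / (3.3219 − 1) = 203.710 ms/bit
  a = 445 − 203.710 × 1 = 241.290 ms
Then RT(12) = 241.290 + 203.710 × log₂ 12 = 241.290 + 203.710 × 3.5850 ≈ 971.583 ms.

971.6 ms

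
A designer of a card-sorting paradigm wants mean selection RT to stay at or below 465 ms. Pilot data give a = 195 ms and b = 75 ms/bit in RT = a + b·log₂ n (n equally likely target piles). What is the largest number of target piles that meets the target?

Information budget: (465 − 195)/75 = 3.6000 bits, so n ≤ 2^3.6000 = 12.126 → at most 12.

12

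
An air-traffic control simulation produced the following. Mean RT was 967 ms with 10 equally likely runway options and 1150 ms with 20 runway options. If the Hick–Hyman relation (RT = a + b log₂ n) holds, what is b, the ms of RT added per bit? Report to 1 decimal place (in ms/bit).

The slope on a log₂ axis is (1150 − 967) / (4.3219 − 3.3219) = 183.000 ms/bit.

183.0 ms/bit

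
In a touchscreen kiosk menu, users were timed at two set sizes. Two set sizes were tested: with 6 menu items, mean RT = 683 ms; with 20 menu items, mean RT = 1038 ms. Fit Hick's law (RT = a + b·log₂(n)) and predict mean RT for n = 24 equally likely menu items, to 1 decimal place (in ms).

Fit slope and intercept:
  b = (1038 − 683) / (log₂ 20 − log₂ 6) = 355 / (4.3219 − 2.5850) = 204.379 ms/bit
  a = 683 − 204.379 × 2.5850 = 154.687 ms
Then RT(24) = 154.687 + 204.379 × log₂ 24 = 154.687 + 204.379 × 4.5850 ≈ 1091.759 ms.

1091.8 ms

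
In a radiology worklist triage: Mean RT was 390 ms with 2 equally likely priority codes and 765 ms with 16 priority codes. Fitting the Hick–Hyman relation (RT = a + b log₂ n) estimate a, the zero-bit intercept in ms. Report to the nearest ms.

The slope on a log₂ axis is (765 − 390) / (4 − 1) = 125 ms/bit.
Intercept: a = 390 − 125·log₂(2) = 265.000 ms.

265 ms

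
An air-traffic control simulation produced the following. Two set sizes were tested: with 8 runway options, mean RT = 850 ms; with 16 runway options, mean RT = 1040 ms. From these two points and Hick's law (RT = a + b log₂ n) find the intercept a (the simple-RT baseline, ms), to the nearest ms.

280 ms

b = (RT₂ − RT₁)/(log₂ n₂ − log₂ n₁) = (1040 − 850)/(4 − 3) = 190 ms/bit.
a = RT₁ − b·log₂ n₁ = 850 − 190 × 3 = 280.000 ms.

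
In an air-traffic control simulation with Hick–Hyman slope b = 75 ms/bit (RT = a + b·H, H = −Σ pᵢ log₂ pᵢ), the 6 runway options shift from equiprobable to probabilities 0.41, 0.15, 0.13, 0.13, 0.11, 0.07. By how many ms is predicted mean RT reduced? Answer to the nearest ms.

20 ms

Equiprobable entropy H₀ = log₂ 6 = 2.5850 bits.
Skewed entropy H = −Σ pᵢ log₂ pᵢ = 2.3221 bits.
ΔRT = b·(H₀ − H) = 75 × 0.2629 = 19.72 ms.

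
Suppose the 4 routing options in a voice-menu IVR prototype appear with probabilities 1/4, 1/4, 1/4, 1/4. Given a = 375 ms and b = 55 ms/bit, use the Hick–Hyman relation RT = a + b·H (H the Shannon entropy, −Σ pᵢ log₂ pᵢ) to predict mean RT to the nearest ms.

Each term −pᵢ log₂ pᵢ: 0.25·2 + 0.25·2 + 0.25·2 + 0.25·2; summed, H = 2.000 bits.
Mean RT = a + bH = 375 + 55·2.000 = 485.00 ms.

485 ms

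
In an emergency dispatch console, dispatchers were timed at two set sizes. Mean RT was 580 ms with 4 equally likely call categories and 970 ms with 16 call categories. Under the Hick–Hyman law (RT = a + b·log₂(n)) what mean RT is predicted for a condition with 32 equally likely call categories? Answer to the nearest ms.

RT is linear in log₂ n, so two points fix the line:
  b = (970 − 580) / (log₂ 16 − log₂ 4) = 390 / (4 − 2) = 195 ms/bit
  a = 580 − 195 × 2 = 190 ms
Then RT(32) = 190 + 195 × log₂ 32 = 190 + 195 × 5 ≈ 1165.000 ms.

1165 ms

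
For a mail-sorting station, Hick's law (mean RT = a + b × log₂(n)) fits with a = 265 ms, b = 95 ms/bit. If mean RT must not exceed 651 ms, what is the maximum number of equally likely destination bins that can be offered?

16

Set 265 + 95·log₂ n ≤ 651 → log₂ n ≤ (651 − 265)/95 = 4.0632.
So n ≤ 2^4.0632 = 16.716; the largest integer n is 16.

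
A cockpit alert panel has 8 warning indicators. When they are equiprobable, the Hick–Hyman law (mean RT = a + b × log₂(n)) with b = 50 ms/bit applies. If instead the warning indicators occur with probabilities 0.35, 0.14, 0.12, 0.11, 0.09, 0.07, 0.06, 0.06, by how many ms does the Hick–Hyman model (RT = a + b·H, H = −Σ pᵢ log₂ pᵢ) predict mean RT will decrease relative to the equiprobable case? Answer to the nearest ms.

The RT saving is b·ΔH. Equiprobable H₀ = log₂(8) = 3.0000 bits; with the given probabilities H = 2.7128 bits.
b·(H₀ − H) = 50 × (3.0000 − 2.7128) = 14.36 ms.

14 ms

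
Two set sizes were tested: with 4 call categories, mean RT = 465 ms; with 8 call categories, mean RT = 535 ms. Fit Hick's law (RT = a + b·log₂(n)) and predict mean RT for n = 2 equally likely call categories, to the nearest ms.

Fit slope and intercept:
  b = (535 − 465) / (log₂ 8 − log₂ 4) = 70 / (3 − 2) = 70 ms/bit
  a = 465 − 70 × 2 = 325 ms
Then RT(2) = 325 + 70 × log₂ 2 = 325 + 70 × 1 ≈ 395.000 ms.

395 ms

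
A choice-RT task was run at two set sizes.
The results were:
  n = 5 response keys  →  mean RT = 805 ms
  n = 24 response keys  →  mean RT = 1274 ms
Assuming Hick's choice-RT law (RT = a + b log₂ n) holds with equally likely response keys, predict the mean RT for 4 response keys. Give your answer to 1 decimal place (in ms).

738.3 ms

Solve the two-equation system in a and b:
  b = (1274 − 805) / (log₂ 24 − log₂ 5) = 469 / (4.5850 − 2.3219) = 207.244 ms/bit
  a = 805 − 207.244 × 2.3219 = 323.795 ms
Then RT(4) = 323.795 + 207.244 × log₂ 4 = 323.795 + 207.244 × 2 ≈ 738.282 ms.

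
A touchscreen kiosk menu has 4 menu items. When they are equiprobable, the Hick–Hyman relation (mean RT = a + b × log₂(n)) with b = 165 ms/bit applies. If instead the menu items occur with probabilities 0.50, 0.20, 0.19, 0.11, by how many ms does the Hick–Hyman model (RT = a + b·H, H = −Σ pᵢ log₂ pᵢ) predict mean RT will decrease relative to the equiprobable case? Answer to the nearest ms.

The RT saving is b·ΔH. Equiprobable H₀ = log₂(4) = 2.0000 bits; with the given probabilities H = 1.7699 bits.
b·(H₀ − H) = 165 × (2.0000 − 1.7699) = 37.97 ms.

38 ms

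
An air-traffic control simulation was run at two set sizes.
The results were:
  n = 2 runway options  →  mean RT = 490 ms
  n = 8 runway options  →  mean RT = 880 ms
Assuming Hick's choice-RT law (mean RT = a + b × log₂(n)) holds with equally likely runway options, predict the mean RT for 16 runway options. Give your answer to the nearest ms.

RT is linear in log₂ n, so two points fix the line:
  b = (880 − 490) / (log₂ 8 − log₂ 2) = 390 / (3 − 1) = 195 ms/bit
  a = 490 − 195 × 1 = 295 ms
Then RT(16) = 295 + 195 × log₂ 16 = 295 + 195 × 4 ≈ 1075.000 ms.

1075 ms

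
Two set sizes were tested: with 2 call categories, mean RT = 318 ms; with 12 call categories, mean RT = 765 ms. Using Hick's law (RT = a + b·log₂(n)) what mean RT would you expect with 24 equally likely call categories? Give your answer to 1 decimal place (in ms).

937.9 ms

RT is linear in log₂ n, so two points fix the line:
  b = (765 − 318) / (log₂ 12 − log₂ 2) = 447 / (3.5850 − 1) = 172.923 ms/bit
  a = 318 − 172.923 × 1 = 145.077 ms
Then RT(24) = 145.077 + 172.923 × log₂ 24 = 145.077 + 172.923 × 4.5850 ≈ 937.923 ms.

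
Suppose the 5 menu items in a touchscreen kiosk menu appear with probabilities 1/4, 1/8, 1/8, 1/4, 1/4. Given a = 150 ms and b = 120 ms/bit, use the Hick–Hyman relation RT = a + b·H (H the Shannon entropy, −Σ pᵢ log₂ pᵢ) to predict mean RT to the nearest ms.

420 ms

Each term −pᵢ log₂ pᵢ: 0.25·2 + 0.125·3 + 0.125·3 + 0.25·2 + 0.25·2; summed, H = 2.250 bits.
Mean RT = a + bH = 150 + 120·2.250 = 420.00 ms.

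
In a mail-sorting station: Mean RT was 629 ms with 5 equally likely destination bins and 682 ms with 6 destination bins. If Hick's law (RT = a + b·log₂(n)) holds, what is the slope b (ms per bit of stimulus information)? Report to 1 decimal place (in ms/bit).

201.5 ms/bit

b = (RT₂ − RT₁)/(log₂ n₂ − log₂ n₁) = (682 − 629)/(2.5850 − 2.3219) = 201.495 ms/bit.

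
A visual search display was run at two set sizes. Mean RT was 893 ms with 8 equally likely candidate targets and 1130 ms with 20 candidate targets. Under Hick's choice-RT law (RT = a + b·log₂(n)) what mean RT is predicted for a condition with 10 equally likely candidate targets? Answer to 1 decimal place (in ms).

950.7 ms

Fit slope and intercept:
  b = (1130 − 893) / (log₂ 20 − log₂ 8) = 237 / (4.3219 − 3) = 179.284 ms/bit
  a = 893 − 179.284 × 3 = 355.149 ms
Then RT(10) = 355.149 + 179.284 × log₂ 10 = 355.149 + 179.284 × 3.3219 ≈ 950.716 ms.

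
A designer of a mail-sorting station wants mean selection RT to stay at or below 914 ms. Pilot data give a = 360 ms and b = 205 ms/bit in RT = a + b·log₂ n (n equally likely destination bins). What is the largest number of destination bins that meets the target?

Information budget: (914 − 360)/205 = 2.7024 bits, so n ≤ 2^2.7024 = 6.509 → at most 6.

6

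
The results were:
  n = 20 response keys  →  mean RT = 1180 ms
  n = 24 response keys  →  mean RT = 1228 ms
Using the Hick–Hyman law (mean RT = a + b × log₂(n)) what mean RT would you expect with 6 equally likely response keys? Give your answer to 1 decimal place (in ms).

863.0 ms

Fit slope and intercept:
  b = (1228 − 1180) / (log₂ 24 − log₂ 20) = 48 / (4.5850 − 4.3219) = 182.486 ms/bit
  a = 1180 − 182.486 × 4.3219 = 391.310 ms
Then RT(6) = 391.310 + 182.486 × log₂ 6 = 391.310 + 182.486 × 2.5850 ≈ 863.029 ms.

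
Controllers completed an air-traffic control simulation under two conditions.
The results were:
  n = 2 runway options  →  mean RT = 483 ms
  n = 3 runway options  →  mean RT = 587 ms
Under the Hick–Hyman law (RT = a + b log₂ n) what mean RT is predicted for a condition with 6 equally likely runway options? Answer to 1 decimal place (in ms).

764.8 ms

Solve the two-equation system in a and b:
  b = (587 − 483) / (log₂ 3 − log₂ 2) = 104 / (1.5850 − 1) = 177.789 ms/bit
  a = 483 − 177.789 × 1 = 305.211 ms
Then RT(6) = 305.211 + 177.789 × log₂ 6 = 305.211 + 177.789 × 2.5850 ≈ 764.789 ms.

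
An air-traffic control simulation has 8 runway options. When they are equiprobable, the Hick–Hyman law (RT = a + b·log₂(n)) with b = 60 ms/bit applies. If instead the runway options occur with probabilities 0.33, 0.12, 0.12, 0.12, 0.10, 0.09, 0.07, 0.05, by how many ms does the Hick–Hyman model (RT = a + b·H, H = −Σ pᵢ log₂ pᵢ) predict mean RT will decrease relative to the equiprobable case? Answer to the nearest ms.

14 ms

Equiprobable entropy H₀ = log₂ 8 = 3.0000 bits.
Skewed entropy H = −Σ pᵢ log₂ pᵢ = 2.7585 bits.
ΔRT = b·(H₀ − H) = 60 × 0.2415 = 14.49 ms.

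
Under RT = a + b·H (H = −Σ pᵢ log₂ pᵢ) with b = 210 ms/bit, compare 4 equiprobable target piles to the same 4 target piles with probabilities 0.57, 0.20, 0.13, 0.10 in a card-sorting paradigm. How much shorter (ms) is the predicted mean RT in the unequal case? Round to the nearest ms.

75 ms

The RT saving is b·ΔH. Equiprobable H₀ = log₂(4) = 2.0000 bits; with the given probabilities H = 1.6415 bits.
b·(H₀ − H) = 210 × (2.0000 − 1.6415) = 75.29 ms.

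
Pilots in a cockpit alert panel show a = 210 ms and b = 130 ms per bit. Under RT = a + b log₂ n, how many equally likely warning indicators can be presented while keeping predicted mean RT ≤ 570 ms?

Information budget: (570 − 210)/130 = 2.7692 bits, so n ≤ 2^2.7692 = 6.817 → at most 6.

6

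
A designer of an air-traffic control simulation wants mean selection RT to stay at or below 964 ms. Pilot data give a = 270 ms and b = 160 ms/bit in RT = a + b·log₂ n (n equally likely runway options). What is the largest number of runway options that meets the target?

Information budget: (964 − 270)/160 = 4.3375 bits, so n ≤ 2^4.3375 = 20.217 → at most 20.

20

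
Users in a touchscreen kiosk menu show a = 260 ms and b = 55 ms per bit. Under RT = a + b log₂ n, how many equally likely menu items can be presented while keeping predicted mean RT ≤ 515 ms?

Set 260 + 55·log₂ n ≤ 515 → log₂ n ≤ (515 − 260)/55 = 4.6364.
So n ≤ 2^4.6364 = 24.871; the largest integer n is 24.

24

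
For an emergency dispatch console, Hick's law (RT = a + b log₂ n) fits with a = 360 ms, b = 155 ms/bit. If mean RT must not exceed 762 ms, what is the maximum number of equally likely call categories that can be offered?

6

Set 360 + 155·log₂ n ≤ 762 → log₂ n ≤ (762 − 360)/155 = 2.5935.
So n ≤ 2^2.5935 = 6.036; the largest integer n is 6.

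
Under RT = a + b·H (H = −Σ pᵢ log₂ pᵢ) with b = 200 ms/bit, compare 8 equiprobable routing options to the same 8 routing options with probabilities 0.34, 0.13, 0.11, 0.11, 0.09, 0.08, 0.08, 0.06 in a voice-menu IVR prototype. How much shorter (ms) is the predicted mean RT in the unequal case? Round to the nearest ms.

Equiprobable entropy H₀ = log₂ 8 = 3.0000 bits.
Skewed entropy H = −Σ pᵢ log₂ pᵢ = 2.7516 bits.
ΔRT = b·(H₀ − H) = 200 × 0.2484 = 49.68 ms.

50 ms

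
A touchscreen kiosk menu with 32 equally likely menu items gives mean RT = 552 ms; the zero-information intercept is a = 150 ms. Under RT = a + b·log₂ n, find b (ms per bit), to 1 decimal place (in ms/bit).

log₂(32) = 5 bits.
b = (RT − a)/log₂ n = (552 − 150) / 5 = 80.400 ms/bit.

80.4 ms/bit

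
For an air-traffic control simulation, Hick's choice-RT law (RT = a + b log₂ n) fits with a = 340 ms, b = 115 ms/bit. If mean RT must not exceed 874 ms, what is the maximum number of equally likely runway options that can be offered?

24

115·log₂ n ≤ 874 − 340 = 534, giving log₂ n ≤ 4.6435 and n ≤ 24.993. The largest whole number is 24.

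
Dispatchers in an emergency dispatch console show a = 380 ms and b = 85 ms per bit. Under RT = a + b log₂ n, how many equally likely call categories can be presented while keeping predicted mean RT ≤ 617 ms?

Information budget: (617 − 380)/85 = 2.7882 bits, so n ≤ 2^2.7882 = 6.908 → at most 6.

6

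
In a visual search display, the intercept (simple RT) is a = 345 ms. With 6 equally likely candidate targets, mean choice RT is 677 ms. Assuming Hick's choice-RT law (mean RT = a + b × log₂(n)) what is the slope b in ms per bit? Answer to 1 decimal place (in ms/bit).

log₂(6) = 2.5850 bits.
b = (RT − a)/log₂ n = (677 − 345) / 2.5850 = 128.435 ms/bit.

128.4 ms/bit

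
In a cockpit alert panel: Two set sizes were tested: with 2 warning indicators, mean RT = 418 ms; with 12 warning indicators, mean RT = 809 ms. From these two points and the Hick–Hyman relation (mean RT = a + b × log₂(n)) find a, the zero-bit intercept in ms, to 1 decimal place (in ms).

Slope: b = (809 − 418) / (log₂ 12 − log₂ 2) = 391/2.5850 = 151.259 ms/bit.
a = RT₁ − b·log₂ n₁ = 418 − 151.259 × 1 = 266.741 ms.

266.7 ms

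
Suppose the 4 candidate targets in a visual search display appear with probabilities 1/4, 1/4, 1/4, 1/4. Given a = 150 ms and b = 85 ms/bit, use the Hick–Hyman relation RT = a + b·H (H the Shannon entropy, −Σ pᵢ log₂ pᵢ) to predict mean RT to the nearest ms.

Each term −pᵢ log₂ pᵢ: 0.25·2 + 0.25·2 + 0.25·2 + 0.25·2; summed, H = 2.000 bits.
Mean RT = a + bH = 150 + 85·2.000 = 320.00 ms.

320 ms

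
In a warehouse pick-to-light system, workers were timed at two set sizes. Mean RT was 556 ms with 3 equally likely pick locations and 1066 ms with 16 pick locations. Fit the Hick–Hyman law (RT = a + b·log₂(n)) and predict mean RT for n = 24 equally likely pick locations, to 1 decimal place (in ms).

With log₂ n on the abscissa the relation is linear; from the two conditions:
  b = (1066 − 556) / (log₂ 16 − log₂ 3) = 510 / (4 − 1.5850) = 211.177 ms/bit
  a = 556 − 211.177 × 1.5850 = 221.293 ms
Then RT(24) = 221.293 + 211.177 × log₂ 24 = 221.293 + 211.177 × 4.5850 ≈ 1189.531 ms.

1189.5 ms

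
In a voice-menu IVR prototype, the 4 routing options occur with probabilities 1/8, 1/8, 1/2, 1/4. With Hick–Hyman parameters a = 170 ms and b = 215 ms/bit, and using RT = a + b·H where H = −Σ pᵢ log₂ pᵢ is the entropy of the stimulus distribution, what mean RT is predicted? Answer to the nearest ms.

H = −Σ pᵢ log₂ pᵢ = 0.125·3 + 0.125·3 + 0.5·1 + 0.25·2 = 1.750 bits.
RT = 170 + 215 × 1.750 = 546.25 ms.

546 ms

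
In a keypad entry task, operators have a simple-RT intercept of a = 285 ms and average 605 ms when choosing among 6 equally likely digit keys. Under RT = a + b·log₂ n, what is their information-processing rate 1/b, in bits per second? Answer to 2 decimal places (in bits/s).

Choice component = 605 − 285 = 320 ms over log₂(6) = 2.5850 bits.
b = 320 / 2.5850 = 123.793 ms/bit, so 1/b = 8.078 bits/s.

8.08 bits/s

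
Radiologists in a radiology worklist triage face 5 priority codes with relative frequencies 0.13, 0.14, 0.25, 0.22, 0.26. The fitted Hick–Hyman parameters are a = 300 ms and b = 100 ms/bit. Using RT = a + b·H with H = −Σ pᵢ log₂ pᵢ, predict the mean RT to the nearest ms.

527 ms

H = 0.13·log₂(1/0.13) + 0.14·log₂(1/0.14) + 0.25·log₂(1/0.25) + 0.22·log₂(1/0.22) + 0.26·log₂(1/0.26) = 2.2656 bits.
RT = 300 + 100 × 2.2656 = 526.56 ms.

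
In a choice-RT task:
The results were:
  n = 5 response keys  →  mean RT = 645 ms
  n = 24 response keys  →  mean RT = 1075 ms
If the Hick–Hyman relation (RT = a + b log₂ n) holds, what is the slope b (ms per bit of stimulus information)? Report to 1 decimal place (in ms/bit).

The slope on a log₂ axis is (1075 − 645) / (4.5850 − 2.3219) = 190.010 ms/bit.

190.0 ms/bit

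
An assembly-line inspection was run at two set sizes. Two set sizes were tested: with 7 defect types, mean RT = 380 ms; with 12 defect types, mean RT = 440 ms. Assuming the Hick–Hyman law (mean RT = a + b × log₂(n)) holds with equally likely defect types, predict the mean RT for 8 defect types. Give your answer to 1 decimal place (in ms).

394.9 ms

With log₂ n on the abscissa the relation is linear; from the two conditions:
  b = (440 − 380) / (log₂ 12 − log₂ 7) = 60 / (3.5850 − 2.8074) = 77.160 ms/bit
  a = 380 − 77.160 × 2.8074 = 163.385 ms
Then RT(8) = 163.385 + 77.160 × log₂ 8 = 163.385 + 77.160 × 3 ≈ 394.864 ms.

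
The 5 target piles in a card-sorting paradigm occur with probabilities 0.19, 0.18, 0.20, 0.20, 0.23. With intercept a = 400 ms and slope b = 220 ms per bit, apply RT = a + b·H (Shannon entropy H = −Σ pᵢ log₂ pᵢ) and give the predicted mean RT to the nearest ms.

H = 0.19·log₂(1/0.19) + 0.18·log₂(1/0.18) + 0.20·log₂(1/0.20) + 0.20·log₂(1/0.20) + 0.23·log₂(1/0.23) = 2.3170 bits.
RT = 400 + 220 × 2.3170 = 909.73 ms.

910 ms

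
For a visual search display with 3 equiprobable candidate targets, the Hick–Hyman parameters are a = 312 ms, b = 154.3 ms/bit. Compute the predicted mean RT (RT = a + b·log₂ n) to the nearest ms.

log₂(3) = 1.5850 bits, so RT = 312 + 154.3 × 1.5850 ≈ 556.560 ms.

557 ms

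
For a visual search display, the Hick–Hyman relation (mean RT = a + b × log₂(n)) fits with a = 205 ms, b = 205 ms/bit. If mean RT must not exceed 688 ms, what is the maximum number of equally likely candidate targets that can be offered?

5

Information budget: (688 − 205)/205 = 2.3561 bits, so n ≤ 2^2.3561 = 5.120 → at most 5.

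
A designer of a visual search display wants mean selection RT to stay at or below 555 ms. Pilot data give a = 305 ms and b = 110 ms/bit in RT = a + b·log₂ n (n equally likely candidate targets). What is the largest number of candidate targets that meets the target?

4

Information budget: (555 − 305)/110 = 2.2727 bits, so n ≤ 2^2.2727 = 4.832 → at most 4.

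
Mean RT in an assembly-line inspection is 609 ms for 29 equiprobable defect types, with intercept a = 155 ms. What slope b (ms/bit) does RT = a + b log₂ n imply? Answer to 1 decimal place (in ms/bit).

29 alternatives carry log₂ 29 = 4.8580 bits; the choice cost is 609 − 155 = 454 ms, so b = 454/4.8580 = 93.454 ms/bit.

93.5 ms/bit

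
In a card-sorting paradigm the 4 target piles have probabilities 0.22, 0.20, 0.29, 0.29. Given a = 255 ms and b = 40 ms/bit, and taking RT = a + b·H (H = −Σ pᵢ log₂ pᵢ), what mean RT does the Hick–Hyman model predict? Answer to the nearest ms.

Entropy contributions −pᵢ log₂ pᵢ: 0.4806, 0.4644, 0.5179, 0.5179; sum H = 1.9808 bits.
RT = a + bH = 255 + 40·1.9808 = 334.23 ms.

334 ms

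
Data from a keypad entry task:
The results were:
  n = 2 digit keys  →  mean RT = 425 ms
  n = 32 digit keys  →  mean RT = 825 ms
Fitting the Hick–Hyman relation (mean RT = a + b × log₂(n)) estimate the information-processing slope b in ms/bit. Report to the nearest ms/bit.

b = (RT₂ − RT₁)/(log₂ n₂ − log₂ n₁) = (825 − 425)/(5 − 1) = 100 ms/bit.

100 ms/bit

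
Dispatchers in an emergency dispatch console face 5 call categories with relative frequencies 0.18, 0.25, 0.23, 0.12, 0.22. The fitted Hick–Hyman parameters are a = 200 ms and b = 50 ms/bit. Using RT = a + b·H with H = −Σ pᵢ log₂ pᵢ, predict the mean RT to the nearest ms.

H = 0.18·log₂(1/0.18) + 0.25·log₂(1/0.25) + 0.23·log₂(1/0.23) + 0.12·log₂(1/0.12) + 0.22·log₂(1/0.22) = 2.2806 bits.
RT = 200 + 50 × 2.2806 = 314.03 ms.

314 ms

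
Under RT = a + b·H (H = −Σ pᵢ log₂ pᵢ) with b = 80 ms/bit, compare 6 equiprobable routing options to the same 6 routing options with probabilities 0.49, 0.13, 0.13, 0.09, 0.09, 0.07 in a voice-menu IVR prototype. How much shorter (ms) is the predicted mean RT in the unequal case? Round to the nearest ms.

The RT saving is b·ΔH. Equiprobable H₀ = log₂(6) = 2.5850 bits; with the given probabilities H = 2.1634 bits.
b·(H₀ − H) = 80 × (2.5850 − 2.1634) = 33.72 ms.

34 ms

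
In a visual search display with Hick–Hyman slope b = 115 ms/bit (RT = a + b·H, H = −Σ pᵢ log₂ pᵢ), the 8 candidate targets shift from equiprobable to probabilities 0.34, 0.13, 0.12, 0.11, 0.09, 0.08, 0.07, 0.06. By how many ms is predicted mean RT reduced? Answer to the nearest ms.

29 ms

Equiprobable entropy H₀ = log₂ 8 = 3.0000 bits.
Skewed entropy H = −Σ pᵢ log₂ pᵢ = 2.7454 bits.
ΔRT = b·(H₀ − H) = 115 × 0.2546 = 29.28 ms.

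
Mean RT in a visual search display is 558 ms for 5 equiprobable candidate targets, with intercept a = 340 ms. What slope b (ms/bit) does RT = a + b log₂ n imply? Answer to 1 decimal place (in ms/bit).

b = (558 − 340) / log₂(5) = 218 / 2.3219 = 93.887 ms/bit.

93.9 ms/bit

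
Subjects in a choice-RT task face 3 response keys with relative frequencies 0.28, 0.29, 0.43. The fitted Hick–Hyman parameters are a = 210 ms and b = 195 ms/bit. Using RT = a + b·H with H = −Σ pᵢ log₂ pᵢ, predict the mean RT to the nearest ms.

H = 0.28·log₂(1/0.28) + 0.29·log₂(1/0.29) + 0.43·log₂(1/0.43) = 1.5557 bits.
RT = 210 + 195 × 1.5557 = 513.36 ms.

513 ms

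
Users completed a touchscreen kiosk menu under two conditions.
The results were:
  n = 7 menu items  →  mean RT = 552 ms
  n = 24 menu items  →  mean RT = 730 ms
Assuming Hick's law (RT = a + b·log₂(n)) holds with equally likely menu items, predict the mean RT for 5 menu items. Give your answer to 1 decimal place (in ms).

Fit slope and intercept:
  b = (730 − 552) / (log₂ 24 − log₂ 7) = 178 / (4.5850 − 2.8074) = 100.135 ms/bit
  a = 552 − 100.135 × 2.8074 = 270.887 ms
Then RT(5) = 270.887 + 100.135 × log₂ 5 = 270.887 + 100.135 × 2.3219 ≈ 503.392 ms.

503.4 ms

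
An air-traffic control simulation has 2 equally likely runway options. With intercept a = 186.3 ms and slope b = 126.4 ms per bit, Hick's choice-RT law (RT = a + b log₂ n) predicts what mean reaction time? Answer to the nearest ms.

313 ms

log₂(2) = 1 bits, so RT = 186.3 + 126.4 × 1 ≈ 312.700 ms.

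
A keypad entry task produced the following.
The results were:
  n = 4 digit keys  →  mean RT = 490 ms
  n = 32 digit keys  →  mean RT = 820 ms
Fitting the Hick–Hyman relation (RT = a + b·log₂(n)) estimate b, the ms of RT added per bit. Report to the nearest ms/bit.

110 ms/bit

b = (RT₂ − RT₁)/(log₂ n₂ − log₂ n₁) = (820 − 490)/(5 − 2) = 110 ms/bit.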